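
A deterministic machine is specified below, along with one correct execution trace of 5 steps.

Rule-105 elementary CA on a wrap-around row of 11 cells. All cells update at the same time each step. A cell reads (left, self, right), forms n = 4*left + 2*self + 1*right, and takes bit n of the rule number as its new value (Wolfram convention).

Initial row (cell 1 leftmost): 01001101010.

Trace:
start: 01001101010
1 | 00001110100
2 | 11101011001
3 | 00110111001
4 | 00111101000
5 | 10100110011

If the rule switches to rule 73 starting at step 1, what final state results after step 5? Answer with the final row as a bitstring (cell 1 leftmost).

(re-executing steps 1..5 under rule 73; state before step 1: 01001101010)
1 | 00001100000
2 | 11101101111
3 | 00101101000
4 | 10001100011
5 | 10101101010

10101101010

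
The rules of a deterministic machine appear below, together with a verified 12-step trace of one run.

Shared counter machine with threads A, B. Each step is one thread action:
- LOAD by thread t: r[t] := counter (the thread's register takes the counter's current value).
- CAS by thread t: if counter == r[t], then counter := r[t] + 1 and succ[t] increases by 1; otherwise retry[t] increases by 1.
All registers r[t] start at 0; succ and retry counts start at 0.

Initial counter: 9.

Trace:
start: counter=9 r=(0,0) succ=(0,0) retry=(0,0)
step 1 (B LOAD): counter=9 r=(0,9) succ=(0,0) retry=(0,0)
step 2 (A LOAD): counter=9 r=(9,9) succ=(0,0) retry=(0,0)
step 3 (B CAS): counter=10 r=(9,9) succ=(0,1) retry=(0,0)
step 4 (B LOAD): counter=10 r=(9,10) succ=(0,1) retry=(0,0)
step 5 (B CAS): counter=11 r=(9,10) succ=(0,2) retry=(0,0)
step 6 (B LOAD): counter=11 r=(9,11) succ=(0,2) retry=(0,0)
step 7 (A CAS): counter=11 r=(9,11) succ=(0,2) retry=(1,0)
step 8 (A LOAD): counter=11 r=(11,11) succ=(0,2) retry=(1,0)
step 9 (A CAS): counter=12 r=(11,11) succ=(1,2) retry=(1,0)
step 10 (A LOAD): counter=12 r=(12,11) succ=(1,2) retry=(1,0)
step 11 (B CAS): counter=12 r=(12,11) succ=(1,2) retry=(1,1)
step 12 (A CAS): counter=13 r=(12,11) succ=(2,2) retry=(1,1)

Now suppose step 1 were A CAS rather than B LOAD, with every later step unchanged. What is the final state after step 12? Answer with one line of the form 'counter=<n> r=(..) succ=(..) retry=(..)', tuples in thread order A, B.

(re-executing from step 1 with the substitution; state before step 1: counter=9 r=(0,0) succ=(0,0) retry=(0,0))
step 1 (A CAS): counter=9 r=(0,0) succ=(0,0) retry=(1,0)
step 2 (A LOAD): counter=9 r=(9,0) succ=(0,0) retry=(1,0)
step 3 (B CAS): counter=9 r=(9,0) succ=(0,0) retry=(1,1)
step 4 (B LOAD): counter=9 r=(9,9) succ=(0,0) retry=(1,1)
step 5 (B CAS): counter=10 r=(9,9) succ=(0,1) retry=(1,1)
step 6 (B LOAD): counter=10 r=(9,10) succ=(0,1) retry=(1,1)
step 7 (A CAS): counter=10 r=(9,10) succ=(0,1) retry=(2,1)
step 8 (A LOAD): counter=10 r=(10,10) succ=(0,1) retry=(2,1)
step 9 (A CAS): counter=11 r=(10,10) succ=(1,1) retry=(2,1)
step 10 (A LOAD): counter=11 r=(11,10) succ=(1,1) retry=(2,1)
step 11 (B CAS): counter=11 r=(11,10) succ=(1,1) retry=(2,2)
step 12 (A CAS): counter=12 r=(11,10) succ=(2,1) retry=(2,2)

counter=12 r=(11,10) succ=(2,1) retry=(2,2)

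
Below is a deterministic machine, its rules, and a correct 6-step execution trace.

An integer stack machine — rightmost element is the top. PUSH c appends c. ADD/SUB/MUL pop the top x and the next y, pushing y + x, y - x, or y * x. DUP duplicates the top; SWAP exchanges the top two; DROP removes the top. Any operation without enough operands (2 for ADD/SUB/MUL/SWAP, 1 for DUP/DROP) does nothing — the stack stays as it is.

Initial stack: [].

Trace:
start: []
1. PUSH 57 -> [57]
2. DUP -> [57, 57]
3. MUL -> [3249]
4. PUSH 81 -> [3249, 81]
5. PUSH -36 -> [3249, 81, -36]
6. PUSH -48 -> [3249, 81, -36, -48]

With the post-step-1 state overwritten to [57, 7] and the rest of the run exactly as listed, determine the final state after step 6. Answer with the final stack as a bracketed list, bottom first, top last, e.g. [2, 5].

[57, 49, 81, -36, -48]

state after step 1 := [57, 7]
2. DUP -> [57, 7, 7]
3. MUL -> [57, 49]
4. PUSH 81 -> [57, 49, 81]
5. PUSH -36 -> [57, 49, 81, -36]
6. PUSH -48 -> [57, 49, 81, -36, -48]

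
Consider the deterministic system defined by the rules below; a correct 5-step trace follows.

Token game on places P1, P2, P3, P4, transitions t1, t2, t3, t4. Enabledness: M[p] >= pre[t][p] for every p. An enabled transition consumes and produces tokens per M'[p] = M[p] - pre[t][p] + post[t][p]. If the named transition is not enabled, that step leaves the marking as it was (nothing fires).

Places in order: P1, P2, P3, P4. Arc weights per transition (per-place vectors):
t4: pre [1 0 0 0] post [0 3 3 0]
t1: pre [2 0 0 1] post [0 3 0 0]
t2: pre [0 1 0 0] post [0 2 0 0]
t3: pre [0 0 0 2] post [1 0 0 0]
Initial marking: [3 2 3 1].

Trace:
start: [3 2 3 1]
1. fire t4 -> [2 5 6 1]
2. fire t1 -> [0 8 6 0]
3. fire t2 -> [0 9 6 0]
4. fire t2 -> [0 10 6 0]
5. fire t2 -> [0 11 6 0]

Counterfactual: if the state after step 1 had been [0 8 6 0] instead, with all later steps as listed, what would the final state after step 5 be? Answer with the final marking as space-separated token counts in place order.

0 11 6 0

state after step 1 := [0 8 6 0]
2. fire t1 -> [0 8 6 0]
3. fire t2 -> [0 9 6 0]
4. fire t2 -> [0 10 6 0]
5. fire t2 -> [0 11 6 0]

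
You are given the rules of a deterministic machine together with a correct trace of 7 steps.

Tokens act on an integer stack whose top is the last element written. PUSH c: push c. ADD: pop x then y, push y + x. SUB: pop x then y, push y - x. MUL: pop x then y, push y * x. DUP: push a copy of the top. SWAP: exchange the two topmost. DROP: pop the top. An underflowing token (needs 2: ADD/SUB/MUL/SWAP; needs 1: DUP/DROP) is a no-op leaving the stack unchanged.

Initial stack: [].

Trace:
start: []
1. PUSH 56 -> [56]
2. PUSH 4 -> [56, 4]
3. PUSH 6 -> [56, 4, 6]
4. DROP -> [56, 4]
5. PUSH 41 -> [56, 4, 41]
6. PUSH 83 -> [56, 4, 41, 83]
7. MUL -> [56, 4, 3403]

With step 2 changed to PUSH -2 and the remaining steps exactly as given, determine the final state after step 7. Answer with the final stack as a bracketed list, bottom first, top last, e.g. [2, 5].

[56, -2, 3403]

(re-executing from step 2 with the substitution; state before step 2: [56])
2. PUSH -2 -> [56, -2]
3. PUSH 6 -> [56, -2, 6]
4. DROP -> [56, -2]
5. PUSH 41 -> [56, -2, 41]
6. PUSH 83 -> [56, -2, 41, 83]
7. MUL -> [56, -2, 3403]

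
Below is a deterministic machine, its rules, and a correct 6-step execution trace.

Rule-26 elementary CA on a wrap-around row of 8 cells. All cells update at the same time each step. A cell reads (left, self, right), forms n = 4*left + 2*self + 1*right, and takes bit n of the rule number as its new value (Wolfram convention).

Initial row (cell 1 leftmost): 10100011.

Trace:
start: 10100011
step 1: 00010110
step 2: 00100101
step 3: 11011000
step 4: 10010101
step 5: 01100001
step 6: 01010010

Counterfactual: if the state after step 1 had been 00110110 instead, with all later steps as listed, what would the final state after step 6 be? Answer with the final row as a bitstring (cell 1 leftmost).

01010110

state after step 1 := 00110110
step 2: 01100101
step 3: 01011000
step 4: 10010100
step 5: 01100011
step 6: 01010110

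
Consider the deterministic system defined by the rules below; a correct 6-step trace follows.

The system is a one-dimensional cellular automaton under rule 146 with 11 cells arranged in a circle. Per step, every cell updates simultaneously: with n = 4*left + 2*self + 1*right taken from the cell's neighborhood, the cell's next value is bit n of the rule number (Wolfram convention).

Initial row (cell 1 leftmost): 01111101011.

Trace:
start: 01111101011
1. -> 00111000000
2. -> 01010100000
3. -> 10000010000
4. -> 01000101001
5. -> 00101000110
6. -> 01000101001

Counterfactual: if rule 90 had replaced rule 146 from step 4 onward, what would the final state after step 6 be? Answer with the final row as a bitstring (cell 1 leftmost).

01000101111

(re-executing steps 4..6 under rule 90; state before step 4: 10000010000)
4. -> 01000101001
5. -> 00101000110
6. -> 01000101111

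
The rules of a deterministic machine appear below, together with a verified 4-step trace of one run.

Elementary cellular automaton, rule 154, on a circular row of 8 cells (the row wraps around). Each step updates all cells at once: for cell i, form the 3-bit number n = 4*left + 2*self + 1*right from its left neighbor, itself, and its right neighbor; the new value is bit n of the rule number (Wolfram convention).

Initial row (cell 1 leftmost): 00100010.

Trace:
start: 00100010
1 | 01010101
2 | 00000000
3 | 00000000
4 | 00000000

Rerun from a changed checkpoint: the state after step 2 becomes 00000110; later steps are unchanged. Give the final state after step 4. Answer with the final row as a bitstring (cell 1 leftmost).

state after step 2 := 00000110
3 | 00001101
4 | 10011000

10011000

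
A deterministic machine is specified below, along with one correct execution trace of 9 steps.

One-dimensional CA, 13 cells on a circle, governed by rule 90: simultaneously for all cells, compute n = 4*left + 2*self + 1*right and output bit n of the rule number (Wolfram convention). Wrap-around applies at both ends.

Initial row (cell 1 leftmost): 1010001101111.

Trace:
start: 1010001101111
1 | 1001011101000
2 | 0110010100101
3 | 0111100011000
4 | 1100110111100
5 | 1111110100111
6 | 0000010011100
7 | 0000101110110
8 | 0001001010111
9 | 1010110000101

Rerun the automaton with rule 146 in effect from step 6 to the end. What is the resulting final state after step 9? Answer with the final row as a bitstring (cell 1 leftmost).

(re-executing steps 6..9 under rule 146; state before step 6: 1111110100111)
6 | 1111100011011
7 | 1111010100001
8 | 1110000010010
9 | 0101000101100

0101000101100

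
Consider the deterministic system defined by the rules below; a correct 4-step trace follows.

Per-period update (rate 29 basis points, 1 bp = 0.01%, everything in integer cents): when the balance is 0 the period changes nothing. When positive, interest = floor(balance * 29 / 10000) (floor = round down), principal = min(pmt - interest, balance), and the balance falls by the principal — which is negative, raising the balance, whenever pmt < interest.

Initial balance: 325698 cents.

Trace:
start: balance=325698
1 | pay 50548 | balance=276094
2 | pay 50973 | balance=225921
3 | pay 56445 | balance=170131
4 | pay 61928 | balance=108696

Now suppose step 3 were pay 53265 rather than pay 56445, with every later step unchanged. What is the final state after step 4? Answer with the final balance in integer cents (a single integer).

111885

(re-executing from step 3 with the substitution; state before step 3: balance=225921)
3 | pay 53265 | balance=173311
4 | pay 61928 | balance=111885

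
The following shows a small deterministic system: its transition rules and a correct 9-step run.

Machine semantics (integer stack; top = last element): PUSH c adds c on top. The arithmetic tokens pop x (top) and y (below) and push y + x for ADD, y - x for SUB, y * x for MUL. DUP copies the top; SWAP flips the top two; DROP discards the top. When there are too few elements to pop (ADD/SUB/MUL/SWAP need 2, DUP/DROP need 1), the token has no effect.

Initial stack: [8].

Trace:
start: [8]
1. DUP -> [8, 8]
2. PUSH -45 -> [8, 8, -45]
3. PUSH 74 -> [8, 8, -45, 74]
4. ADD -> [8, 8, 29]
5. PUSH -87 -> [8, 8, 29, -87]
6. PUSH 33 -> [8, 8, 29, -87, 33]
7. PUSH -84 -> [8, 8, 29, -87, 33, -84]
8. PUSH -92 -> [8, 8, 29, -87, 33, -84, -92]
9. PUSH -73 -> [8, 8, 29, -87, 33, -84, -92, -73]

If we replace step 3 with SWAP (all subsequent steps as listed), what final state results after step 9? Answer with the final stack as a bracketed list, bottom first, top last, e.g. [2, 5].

[8, -37, -87, 33, -84, -92, -73]

(re-executing from step 3 with the substitution; state before step 3: [8, 8, -45])
3. SWAP -> [8, -45, 8]
4. ADD -> [8, -37]
5. PUSH -87 -> [8, -37, -87]
6. PUSH 33 -> [8, -37, -87, 33]
7. PUSH -84 -> [8, -37, -87, 33, -84]
8. PUSH -92 -> [8, -37, -87, 33, -84, -92]
9. PUSH -73 -> [8, -37, -87, 33, -84, -92, -73]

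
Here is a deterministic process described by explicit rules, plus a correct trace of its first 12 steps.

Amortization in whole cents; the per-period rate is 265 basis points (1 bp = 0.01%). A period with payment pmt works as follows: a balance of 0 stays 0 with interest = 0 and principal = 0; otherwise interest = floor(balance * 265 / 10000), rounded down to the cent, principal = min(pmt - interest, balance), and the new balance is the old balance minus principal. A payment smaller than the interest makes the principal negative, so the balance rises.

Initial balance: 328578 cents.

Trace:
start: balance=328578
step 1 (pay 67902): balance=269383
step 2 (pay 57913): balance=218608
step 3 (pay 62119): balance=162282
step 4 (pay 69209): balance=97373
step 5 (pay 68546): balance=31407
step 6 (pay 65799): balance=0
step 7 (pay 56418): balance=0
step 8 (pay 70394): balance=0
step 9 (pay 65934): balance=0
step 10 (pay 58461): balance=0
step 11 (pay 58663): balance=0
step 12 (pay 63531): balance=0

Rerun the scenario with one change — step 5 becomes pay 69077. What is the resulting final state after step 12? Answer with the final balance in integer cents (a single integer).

0

(re-executing from step 5 with the substitution; state before step 5: balance=97373)
step 5 (pay 69077): balance=30876
step 6 (pay 65799): balance=0
step 7 (pay 56418): balance=0
step 8 (pay 70394): balance=0
step 9 (pay 65934): balance=0
step 10 (pay 58461): balance=0
step 11 (pay 58663): balance=0
step 12 (pay 63531): balance=0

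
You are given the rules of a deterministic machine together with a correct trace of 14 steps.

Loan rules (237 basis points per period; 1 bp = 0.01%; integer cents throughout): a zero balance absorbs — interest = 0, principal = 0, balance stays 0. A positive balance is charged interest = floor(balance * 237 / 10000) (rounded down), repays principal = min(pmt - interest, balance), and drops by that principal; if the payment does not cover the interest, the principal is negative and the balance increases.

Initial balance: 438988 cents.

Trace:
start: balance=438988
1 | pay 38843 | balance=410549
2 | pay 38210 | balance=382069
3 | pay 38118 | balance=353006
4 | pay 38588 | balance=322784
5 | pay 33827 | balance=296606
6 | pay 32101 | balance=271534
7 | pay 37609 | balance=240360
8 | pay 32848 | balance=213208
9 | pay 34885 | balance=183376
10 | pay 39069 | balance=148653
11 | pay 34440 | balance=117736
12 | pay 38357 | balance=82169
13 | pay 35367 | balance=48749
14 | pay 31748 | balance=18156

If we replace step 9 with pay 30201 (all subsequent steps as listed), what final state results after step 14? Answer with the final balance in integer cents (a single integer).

(re-executing from step 9 with the substitution; state before step 9: balance=213208)
9 | pay 30201 | balance=188060
10 | pay 39069 | balance=153448
11 | pay 34440 | balance=122644
12 | pay 38357 | balance=87193
13 | pay 35367 | balance=53892
14 | pay 31748 | balance=23421

23421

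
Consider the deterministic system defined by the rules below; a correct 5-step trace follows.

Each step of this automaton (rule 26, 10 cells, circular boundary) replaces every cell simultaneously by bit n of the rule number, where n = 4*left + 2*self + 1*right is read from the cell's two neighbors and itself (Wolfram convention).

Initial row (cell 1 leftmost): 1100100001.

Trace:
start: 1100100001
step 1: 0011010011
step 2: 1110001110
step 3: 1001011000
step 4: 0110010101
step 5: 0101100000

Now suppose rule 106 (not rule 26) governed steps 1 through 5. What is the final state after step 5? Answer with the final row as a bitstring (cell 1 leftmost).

(re-executing steps 1..5 under rule 106; state before step 1: 1100100001)
step 1: 0101000011
step 2: 1010000111
step 3: 1100001100
step 4: 1100011101
step 5: 0100110111

0100110111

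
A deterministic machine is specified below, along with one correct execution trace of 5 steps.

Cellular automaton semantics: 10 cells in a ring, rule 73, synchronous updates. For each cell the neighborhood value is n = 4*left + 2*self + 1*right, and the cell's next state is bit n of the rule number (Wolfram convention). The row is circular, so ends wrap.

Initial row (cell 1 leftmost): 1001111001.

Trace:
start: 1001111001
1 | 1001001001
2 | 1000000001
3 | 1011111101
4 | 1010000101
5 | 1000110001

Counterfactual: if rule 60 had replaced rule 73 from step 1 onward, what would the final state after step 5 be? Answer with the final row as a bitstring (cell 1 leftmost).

(re-executing steps 1..5 under rule 60; state before step 1: 1001111001)
1 | 0101000101
2 | 1111100111
3 | 0000010100
4 | 0000011110
5 | 0000010001

0000010001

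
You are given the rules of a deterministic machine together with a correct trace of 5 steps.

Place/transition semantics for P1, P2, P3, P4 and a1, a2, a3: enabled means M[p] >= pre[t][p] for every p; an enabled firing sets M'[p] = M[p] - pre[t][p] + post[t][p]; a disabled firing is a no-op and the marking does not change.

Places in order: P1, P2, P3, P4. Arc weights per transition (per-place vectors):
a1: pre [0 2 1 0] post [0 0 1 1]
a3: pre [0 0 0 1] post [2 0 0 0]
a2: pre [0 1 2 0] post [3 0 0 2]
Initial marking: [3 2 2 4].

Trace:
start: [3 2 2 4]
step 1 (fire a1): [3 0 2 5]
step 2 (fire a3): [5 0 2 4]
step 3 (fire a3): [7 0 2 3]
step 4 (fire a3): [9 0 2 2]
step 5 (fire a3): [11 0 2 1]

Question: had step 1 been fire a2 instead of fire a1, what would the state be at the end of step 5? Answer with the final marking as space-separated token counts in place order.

14 1 0 2

(re-executing from step 1 with the substitution; state before step 1: [3 2 2 4])
step 1 (fire a2): [6 1 0 6]
step 2 (fire a3): [8 1 0 5]
step 3 (fire a3): [10 1 0 4]
step 4 (fire a3): [12 1 0 3]
step 5 (fire a3): [14 1 0 2]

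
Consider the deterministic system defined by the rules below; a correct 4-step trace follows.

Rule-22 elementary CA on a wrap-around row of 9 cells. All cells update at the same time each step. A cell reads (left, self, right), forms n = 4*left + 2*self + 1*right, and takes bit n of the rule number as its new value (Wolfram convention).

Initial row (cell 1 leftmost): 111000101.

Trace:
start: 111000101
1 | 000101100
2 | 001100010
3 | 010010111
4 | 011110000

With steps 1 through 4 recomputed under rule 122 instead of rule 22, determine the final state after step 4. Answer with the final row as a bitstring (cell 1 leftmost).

(re-executing steps 1..4 under rule 122; state before step 1: 111000101)
1 | 001101011
2 | 111110111
3 | 000011100
4 | 000110110

000110110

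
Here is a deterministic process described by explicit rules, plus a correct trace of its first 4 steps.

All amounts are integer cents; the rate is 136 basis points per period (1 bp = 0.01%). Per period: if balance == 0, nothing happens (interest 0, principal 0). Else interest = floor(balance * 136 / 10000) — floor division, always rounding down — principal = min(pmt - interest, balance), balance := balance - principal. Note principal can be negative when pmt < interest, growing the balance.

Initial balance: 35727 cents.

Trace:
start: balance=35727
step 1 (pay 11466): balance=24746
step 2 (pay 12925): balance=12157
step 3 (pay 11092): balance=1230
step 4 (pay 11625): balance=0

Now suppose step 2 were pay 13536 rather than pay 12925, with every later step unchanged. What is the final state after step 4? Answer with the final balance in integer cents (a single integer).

(re-executing from step 2 with the substitution; state before step 2: balance=24746)
step 2 (pay 13536): balance=11546
step 3 (pay 11092): balance=611
step 4 (pay 11625): balance=0

0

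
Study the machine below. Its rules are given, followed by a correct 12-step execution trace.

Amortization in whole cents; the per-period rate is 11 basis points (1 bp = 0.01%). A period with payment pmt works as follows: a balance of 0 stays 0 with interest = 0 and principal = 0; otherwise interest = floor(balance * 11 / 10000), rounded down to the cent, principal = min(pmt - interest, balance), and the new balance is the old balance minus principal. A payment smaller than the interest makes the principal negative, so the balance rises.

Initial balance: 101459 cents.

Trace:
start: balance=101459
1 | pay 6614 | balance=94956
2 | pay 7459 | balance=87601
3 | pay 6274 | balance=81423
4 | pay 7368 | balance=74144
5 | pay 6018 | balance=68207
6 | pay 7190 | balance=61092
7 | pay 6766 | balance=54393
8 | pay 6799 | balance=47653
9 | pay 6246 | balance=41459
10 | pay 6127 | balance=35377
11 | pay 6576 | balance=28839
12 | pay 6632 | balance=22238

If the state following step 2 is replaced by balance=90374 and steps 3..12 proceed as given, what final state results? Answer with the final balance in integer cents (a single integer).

state after step 2 := balance=90374
3 | pay 6274 | balance=84199
4 | pay 7368 | balance=76923
5 | pay 6018 | balance=70989
6 | pay 7190 | balance=63877
7 | pay 6766 | balance=57181
8 | pay 6799 | balance=50444
9 | pay 6246 | balance=44253
10 | pay 6127 | balance=38174
11 | pay 6576 | balance=31639
12 | pay 6632 | balance=25041

25041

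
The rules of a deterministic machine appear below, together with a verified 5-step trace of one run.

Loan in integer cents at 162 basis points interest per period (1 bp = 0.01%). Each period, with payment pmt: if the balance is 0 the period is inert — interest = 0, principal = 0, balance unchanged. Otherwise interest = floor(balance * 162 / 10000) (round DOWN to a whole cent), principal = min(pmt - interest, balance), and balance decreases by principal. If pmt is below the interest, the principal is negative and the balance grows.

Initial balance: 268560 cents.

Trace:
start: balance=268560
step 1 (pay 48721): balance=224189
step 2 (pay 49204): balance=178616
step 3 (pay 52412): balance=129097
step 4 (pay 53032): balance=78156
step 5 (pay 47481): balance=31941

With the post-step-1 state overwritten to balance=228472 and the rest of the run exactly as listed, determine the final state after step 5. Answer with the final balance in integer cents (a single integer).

state after step 1 := balance=228472
step 2 (pay 49204): balance=182969
step 3 (pay 52412): balance=133521
step 4 (pay 53032): balance=82652
step 5 (pay 47481): balance=36509

36509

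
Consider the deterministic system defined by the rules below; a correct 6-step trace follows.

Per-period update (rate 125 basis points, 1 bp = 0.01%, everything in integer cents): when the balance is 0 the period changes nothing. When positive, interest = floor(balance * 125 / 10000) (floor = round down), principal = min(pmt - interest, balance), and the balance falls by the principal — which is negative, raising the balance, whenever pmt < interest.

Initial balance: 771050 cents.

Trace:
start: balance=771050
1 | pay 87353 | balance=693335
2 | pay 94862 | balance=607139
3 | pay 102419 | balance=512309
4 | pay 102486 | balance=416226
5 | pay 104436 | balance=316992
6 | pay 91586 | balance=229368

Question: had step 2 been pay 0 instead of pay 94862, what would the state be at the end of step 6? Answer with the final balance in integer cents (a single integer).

329064

(re-executing from step 2 with the substitution; state before step 2: balance=693335)
2 | pay 0 | balance=702001
3 | pay 102419 | balance=608357
4 | pay 102486 | balance=513475
5 | pay 104436 | balance=415457
6 | pay 91586 | balance=329064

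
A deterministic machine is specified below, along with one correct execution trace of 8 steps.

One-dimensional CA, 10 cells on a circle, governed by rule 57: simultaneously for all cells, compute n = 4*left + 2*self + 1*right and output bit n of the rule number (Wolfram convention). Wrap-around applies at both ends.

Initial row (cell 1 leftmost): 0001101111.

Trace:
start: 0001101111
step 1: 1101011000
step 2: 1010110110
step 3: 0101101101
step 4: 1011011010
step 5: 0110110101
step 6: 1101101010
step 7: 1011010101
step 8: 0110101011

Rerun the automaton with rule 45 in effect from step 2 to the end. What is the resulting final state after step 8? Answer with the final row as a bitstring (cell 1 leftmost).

(re-executing steps 2..8 under rule 45; state before step 2: 1101011000)
step 2: 1011110010
step 3: 1110000011
step 4: 0000111010
step 5: 1110100110
step 6: 1001100101
step 7: 0001000111
step 8: 0101010100

0101010100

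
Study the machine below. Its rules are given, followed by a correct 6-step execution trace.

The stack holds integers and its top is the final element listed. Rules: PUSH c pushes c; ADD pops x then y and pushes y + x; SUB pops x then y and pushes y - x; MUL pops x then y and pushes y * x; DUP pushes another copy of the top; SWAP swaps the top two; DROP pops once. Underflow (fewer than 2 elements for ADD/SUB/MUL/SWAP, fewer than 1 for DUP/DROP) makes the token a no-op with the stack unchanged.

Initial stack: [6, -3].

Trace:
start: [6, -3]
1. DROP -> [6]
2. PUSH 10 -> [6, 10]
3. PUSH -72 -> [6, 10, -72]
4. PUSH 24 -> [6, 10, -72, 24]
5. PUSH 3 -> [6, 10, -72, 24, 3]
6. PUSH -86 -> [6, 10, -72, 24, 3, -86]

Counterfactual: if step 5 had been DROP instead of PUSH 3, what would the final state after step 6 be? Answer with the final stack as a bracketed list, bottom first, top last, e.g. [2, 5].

(re-executing from step 5 with the substitution; state before step 5: [6, 10, -72, 24])
5. DROP -> [6, 10, -72]
6. PUSH -86 -> [6, 10, -72, -86]

[6, 10, -72, -86]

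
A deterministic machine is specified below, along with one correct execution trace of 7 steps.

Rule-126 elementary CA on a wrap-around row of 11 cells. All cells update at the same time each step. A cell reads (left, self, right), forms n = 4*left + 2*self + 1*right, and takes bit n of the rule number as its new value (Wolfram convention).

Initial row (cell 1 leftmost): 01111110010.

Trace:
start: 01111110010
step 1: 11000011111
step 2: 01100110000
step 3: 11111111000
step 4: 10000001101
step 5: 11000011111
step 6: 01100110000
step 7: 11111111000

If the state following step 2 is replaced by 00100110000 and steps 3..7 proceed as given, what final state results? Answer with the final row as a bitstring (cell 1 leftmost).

state after step 2 := 00100110000
step 3: 01111111000
step 4: 11000001100
step 5: 11100011111
step 6: 00110110000
step 7: 01111111000

01111111000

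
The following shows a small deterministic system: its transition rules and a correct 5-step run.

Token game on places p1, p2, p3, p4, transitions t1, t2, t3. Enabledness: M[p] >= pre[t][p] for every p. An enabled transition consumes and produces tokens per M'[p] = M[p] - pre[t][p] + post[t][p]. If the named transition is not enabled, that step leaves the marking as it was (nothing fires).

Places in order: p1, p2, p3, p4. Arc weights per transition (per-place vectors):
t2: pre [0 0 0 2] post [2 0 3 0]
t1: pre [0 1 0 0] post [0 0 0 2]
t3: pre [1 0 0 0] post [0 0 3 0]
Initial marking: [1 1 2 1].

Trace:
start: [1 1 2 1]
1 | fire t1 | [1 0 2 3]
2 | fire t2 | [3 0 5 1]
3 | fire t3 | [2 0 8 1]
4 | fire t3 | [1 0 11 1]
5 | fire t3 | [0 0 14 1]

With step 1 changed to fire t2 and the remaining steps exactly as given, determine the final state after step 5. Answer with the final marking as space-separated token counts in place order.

0 1 5 1

(re-executing from step 1 with the substitution; state before step 1: [1 1 2 1])
1 | fire t2 | [1 1 2 1]
2 | fire t2 | [1 1 2 1]
3 | fire t3 | [0 1 5 1]
4 | fire t3 | [0 1 5 1]
5 | fire t3 | [0 1 5 1]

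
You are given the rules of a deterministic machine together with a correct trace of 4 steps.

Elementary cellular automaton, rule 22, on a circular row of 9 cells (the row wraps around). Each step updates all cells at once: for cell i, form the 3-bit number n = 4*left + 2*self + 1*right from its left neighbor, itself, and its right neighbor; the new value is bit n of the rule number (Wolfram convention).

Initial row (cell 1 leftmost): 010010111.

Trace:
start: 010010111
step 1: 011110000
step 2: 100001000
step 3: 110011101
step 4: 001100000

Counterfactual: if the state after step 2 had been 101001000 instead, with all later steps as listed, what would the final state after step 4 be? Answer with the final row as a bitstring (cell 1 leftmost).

state after step 2 := 101001000
step 3: 101111101
step 4: 000000000

000000000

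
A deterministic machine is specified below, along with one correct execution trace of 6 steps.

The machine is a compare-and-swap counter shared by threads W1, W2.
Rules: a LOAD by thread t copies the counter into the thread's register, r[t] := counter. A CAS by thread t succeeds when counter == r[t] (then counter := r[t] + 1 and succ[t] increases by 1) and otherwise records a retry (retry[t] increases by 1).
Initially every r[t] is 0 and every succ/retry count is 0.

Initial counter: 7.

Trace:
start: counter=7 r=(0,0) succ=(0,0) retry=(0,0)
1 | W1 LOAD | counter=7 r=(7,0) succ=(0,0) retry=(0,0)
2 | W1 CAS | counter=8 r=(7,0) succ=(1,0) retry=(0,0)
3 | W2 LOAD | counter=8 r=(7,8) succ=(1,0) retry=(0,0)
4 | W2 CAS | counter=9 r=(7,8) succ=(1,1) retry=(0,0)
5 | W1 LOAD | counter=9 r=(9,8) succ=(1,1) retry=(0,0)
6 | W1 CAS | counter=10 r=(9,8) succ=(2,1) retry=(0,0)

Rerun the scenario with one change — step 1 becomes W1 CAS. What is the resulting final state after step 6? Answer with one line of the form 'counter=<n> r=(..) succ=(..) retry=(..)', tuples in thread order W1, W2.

counter=9 r=(8,7) succ=(1,1) retry=(2,0)

(re-executing from step 1 with the substitution; state before step 1: counter=7 r=(0,0) succ=(0,0) retry=(0,0))
1 | W1 CAS | counter=7 r=(0,0) succ=(0,0) retry=(1,0)
2 | W1 CAS | counter=7 r=(0,0) succ=(0,0) retry=(2,0)
3 | W2 LOAD | counter=7 r=(0,7) succ=(0,0) retry=(2,0)
4 | W2 CAS | counter=8 r=(0,7) succ=(0,1) retry=(2,0)
5 | W1 LOAD | counter=8 r=(8,7) succ=(0,1) retry=(2,0)
6 | W1 CAS | counter=9 r=(8,7) succ=(1,1) retry=(2,0)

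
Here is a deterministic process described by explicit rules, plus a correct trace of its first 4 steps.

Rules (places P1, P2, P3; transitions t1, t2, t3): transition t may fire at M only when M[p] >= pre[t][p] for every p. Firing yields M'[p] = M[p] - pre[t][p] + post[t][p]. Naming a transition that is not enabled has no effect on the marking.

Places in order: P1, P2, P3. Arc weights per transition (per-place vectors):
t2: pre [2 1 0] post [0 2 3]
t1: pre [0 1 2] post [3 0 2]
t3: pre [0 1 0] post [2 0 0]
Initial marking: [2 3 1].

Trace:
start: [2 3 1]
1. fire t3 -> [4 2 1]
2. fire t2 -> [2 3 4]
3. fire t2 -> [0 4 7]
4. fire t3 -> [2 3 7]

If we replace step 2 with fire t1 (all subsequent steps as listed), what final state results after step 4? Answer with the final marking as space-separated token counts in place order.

(re-executing from step 2 with the substitution; state before step 2: [4 2 1])
2. fire t1 -> [4 2 1]
3. fire t2 -> [2 3 4]
4. fire t3 -> [4 2 4]

4 2 4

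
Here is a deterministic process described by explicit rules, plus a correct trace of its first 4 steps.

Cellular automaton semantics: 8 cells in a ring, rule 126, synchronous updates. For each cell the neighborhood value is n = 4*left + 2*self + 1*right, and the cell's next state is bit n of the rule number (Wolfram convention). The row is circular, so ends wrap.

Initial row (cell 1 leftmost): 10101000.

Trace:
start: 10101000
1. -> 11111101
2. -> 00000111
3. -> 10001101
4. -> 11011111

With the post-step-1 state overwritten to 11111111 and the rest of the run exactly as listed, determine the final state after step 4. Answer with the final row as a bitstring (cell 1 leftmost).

00000000

state after step 1 := 11111111
2. -> 00000000
3. -> 00000000
4. -> 00000000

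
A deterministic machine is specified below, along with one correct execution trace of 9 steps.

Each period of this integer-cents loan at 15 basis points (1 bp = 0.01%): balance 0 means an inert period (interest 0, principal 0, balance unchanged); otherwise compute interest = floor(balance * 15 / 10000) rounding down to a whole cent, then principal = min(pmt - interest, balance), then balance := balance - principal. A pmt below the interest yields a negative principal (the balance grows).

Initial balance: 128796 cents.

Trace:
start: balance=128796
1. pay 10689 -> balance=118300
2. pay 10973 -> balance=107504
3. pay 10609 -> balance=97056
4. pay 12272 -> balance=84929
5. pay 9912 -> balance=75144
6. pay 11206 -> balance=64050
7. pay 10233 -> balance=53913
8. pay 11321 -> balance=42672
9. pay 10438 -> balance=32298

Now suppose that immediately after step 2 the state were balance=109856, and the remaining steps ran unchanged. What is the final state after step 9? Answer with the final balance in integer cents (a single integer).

34674

state after step 2 := balance=109856
3. pay 10609 -> balance=99411
4. pay 12272 -> balance=87288
5. pay 9912 -> balance=77506
6. pay 11206 -> balance=66416
7. pay 10233 -> balance=56282
8. pay 11321 -> balance=45045
9. pay 10438 -> balance=34674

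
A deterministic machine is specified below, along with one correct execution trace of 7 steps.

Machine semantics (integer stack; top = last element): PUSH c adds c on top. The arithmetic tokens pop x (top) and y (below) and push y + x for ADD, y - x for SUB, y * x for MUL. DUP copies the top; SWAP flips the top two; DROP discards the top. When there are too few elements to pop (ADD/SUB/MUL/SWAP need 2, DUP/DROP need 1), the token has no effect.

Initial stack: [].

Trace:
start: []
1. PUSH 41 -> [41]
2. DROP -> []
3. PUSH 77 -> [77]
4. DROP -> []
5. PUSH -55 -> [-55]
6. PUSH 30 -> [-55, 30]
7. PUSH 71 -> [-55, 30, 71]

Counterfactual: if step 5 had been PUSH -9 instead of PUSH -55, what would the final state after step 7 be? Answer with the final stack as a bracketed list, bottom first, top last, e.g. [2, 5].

[-9, 30, 71]

(re-executing from step 5 with the substitution; state before step 5: [])
5. PUSH -9 -> [-9]
6. PUSH 30 -> [-9, 30]
7. PUSH 71 -> [-9, 30, 71]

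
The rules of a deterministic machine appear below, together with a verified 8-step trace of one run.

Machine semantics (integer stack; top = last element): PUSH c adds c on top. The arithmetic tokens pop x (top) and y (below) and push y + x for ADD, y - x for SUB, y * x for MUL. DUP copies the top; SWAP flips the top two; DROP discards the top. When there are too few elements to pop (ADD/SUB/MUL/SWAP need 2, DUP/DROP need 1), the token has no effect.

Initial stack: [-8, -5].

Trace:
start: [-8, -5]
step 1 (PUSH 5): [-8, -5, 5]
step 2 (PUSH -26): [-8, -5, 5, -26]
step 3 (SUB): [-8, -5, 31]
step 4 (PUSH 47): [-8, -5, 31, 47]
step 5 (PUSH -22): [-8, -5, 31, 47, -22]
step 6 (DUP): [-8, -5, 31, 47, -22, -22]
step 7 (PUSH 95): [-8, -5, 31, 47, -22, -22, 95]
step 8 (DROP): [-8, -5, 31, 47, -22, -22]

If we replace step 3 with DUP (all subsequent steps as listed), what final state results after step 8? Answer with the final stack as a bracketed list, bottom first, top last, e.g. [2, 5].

[-8, -5, 5, -26, -26, 47, -22, -22]

(re-executing from step 3 with the substitution; state before step 3: [-8, -5, 5, -26])
step 3 (DUP): [-8, -5, 5, -26, -26]
step 4 (PUSH 47): [-8, -5, 5, -26, -26, 47]
step 5 (PUSH -22): [-8, -5, 5, -26, -26, 47, -22]
step 6 (DUP): [-8, -5, 5, -26, -26, 47, -22, -22]
step 7 (PUSH 95): [-8, -5, 5, -26, -26, 47, -22, -22, 95]
step 8 (DROP): [-8, -5, 5, -26, -26, 47, -22, -22]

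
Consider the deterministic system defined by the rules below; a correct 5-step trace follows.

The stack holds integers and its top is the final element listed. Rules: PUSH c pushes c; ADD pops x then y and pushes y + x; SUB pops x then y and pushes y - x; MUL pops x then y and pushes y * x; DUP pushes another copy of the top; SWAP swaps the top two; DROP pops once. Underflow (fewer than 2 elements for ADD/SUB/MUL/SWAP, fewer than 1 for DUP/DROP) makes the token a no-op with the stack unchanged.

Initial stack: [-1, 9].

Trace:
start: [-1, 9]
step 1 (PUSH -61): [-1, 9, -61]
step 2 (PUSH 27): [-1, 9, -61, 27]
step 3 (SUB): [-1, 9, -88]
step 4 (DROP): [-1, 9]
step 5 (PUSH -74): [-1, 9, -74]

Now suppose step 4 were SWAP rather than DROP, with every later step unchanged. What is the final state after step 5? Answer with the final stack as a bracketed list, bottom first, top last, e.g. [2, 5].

[-1, -88, 9, -74]

(re-executing from step 4 with the substitution; state before step 4: [-1, 9, -88])
step 4 (SWAP): [-1, -88, 9]
step 5 (PUSH -74): [-1, -88, 9, -74]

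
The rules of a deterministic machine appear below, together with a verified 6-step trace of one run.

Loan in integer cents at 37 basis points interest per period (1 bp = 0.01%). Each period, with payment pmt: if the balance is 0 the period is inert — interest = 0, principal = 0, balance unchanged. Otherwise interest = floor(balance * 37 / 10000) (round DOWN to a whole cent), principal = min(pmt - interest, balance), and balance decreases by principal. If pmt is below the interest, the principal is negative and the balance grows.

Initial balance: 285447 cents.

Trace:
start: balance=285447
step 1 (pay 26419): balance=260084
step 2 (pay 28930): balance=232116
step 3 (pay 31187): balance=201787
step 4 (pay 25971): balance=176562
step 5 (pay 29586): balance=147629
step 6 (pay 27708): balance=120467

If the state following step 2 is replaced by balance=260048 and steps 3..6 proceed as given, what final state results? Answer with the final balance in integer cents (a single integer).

state after step 2 := balance=260048
step 3 (pay 31187): balance=229823
step 4 (pay 25971): balance=204702
step 5 (pay 29586): balance=175873
step 6 (pay 27708): balance=148815

148815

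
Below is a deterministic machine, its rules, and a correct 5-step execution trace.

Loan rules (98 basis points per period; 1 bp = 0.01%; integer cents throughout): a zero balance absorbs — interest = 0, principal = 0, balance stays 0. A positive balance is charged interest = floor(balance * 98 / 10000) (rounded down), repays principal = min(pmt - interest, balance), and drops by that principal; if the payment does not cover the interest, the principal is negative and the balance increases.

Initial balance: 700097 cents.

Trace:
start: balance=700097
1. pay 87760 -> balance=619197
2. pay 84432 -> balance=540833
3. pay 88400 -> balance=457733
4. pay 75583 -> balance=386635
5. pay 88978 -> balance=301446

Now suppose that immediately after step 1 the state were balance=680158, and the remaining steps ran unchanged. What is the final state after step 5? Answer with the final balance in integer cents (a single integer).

364831

state after step 1 := balance=680158
2. pay 84432 -> balance=602391
3. pay 88400 -> balance=519894
4. pay 75583 -> balance=449405
5. pay 88978 -> balance=364831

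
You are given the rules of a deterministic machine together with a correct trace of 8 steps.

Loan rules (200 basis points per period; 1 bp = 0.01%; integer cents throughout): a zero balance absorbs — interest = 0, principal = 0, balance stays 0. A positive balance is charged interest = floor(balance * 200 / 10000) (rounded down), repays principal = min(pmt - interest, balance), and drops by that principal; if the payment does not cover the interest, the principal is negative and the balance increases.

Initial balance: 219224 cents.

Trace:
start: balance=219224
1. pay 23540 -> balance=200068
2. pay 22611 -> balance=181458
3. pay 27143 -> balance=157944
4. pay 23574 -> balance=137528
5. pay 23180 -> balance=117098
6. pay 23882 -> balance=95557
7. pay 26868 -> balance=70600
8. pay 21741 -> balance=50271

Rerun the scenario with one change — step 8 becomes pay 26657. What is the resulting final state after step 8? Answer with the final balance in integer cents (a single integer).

45355

(re-executing from step 8 with the substitution; state before step 8: balance=70600)
8. pay 26657 -> balance=45355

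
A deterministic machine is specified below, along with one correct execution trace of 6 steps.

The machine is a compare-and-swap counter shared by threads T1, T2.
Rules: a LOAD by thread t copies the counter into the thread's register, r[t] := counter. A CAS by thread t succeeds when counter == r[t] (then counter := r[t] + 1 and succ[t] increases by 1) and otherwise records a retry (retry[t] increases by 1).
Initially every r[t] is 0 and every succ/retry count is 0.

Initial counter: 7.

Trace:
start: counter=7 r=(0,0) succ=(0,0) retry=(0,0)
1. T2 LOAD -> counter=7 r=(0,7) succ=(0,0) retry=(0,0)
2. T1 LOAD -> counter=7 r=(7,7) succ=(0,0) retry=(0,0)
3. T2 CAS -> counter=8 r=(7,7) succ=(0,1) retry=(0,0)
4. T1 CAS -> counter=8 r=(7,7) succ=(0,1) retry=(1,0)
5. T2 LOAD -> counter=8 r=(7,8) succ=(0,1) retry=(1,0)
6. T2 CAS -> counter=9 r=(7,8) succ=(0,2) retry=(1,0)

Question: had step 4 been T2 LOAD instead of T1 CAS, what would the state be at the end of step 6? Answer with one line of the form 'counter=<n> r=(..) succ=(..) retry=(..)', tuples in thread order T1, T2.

(re-executing from step 4 with the substitution; state before step 4: counter=8 r=(7,7) succ=(0,1) retry=(0,0))
4. T2 LOAD -> counter=8 r=(7,8) succ=(0,1) retry=(0,0)
5. T2 LOAD -> counter=8 r=(7,8) succ=(0,1) retry=(0,0)
6. T2 CAS -> counter=9 r=(7,8) succ=(0,2) retry=(0,0)

counter=9 r=(7,8) succ=(0,2) retry=(0,0)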